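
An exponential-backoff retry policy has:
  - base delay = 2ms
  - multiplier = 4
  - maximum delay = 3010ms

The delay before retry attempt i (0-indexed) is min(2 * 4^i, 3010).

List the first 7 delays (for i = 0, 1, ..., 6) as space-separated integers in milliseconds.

Answer: 2 8 32 128 512 2048 3010

Derivation:
Computing each delay:
  i=0: min(2*4^0, 3010) = 2
  i=1: min(2*4^1, 3010) = 8
  i=2: min(2*4^2, 3010) = 32
  i=3: min(2*4^3, 3010) = 128
  i=4: min(2*4^4, 3010) = 512
  i=5: min(2*4^5, 3010) = 2048
  i=6: min(2*4^6, 3010) = 3010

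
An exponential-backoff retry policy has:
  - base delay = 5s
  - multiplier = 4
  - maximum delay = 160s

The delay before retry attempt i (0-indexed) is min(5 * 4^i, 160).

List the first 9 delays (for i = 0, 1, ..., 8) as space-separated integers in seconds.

Computing each delay:
  i=0: min(5*4^0, 160) = 5
  i=1: min(5*4^1, 160) = 20
  i=2: min(5*4^2, 160) = 80
  i=3: min(5*4^3, 160) = 160
  i=4: min(5*4^4, 160) = 160
  i=5: min(5*4^5, 160) = 160
  i=6: min(5*4^6, 160) = 160
  i=7: min(5*4^7, 160) = 160
  i=8: min(5*4^8, 160) = 160

Answer: 5 20 80 160 160 160 160 160 160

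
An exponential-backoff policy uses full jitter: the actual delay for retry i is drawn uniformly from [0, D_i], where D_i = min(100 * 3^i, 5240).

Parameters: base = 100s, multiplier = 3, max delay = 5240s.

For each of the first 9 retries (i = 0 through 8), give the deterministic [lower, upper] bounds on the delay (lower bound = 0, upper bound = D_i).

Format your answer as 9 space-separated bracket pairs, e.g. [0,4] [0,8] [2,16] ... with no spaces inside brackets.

Answer: [0,100] [0,300] [0,900] [0,2700] [0,5240] [0,5240] [0,5240] [0,5240] [0,5240]

Derivation:
Computing bounds per retry:
  i=0: D_i=min(100*3^0,5240)=100, bounds=[0,100]
  i=1: D_i=min(100*3^1,5240)=300, bounds=[0,300]
  i=2: D_i=min(100*3^2,5240)=900, bounds=[0,900]
  i=3: D_i=min(100*3^3,5240)=2700, bounds=[0,2700]
  i=4: D_i=min(100*3^4,5240)=5240, bounds=[0,5240]
  i=5: D_i=min(100*3^5,5240)=5240, bounds=[0,5240]
  i=6: D_i=min(100*3^6,5240)=5240, bounds=[0,5240]
  i=7: D_i=min(100*3^7,5240)=5240, bounds=[0,5240]
  i=8: D_i=min(100*3^8,5240)=5240, bounds=[0,5240]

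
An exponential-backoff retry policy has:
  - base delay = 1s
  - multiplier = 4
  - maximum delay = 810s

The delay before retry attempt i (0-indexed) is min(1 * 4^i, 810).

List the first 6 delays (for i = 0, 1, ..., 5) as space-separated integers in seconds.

Computing each delay:
  i=0: min(1*4^0, 810) = 1
  i=1: min(1*4^1, 810) = 4
  i=2: min(1*4^2, 810) = 16
  i=3: min(1*4^3, 810) = 64
  i=4: min(1*4^4, 810) = 256
  i=5: min(1*4^5, 810) = 810

Answer: 1 4 16 64 256 810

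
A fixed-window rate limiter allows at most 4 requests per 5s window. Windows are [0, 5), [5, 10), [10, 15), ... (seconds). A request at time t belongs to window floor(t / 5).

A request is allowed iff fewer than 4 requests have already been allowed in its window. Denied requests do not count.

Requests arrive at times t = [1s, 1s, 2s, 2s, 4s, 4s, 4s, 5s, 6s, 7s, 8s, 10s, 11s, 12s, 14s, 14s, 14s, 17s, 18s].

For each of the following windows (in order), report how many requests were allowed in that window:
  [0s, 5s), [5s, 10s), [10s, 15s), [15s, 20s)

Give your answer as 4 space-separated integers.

Processing requests:
  req#1 t=1s (window 0): ALLOW
  req#2 t=1s (window 0): ALLOW
  req#3 t=2s (window 0): ALLOW
  req#4 t=2s (window 0): ALLOW
  req#5 t=4s (window 0): DENY
  req#6 t=4s (window 0): DENY
  req#7 t=4s (window 0): DENY
  req#8 t=5s (window 1): ALLOW
  req#9 t=6s (window 1): ALLOW
  req#10 t=7s (window 1): ALLOW
  req#11 t=8s (window 1): ALLOW
  req#12 t=10s (window 2): ALLOW
  req#13 t=11s (window 2): ALLOW
  req#14 t=12s (window 2): ALLOW
  req#15 t=14s (window 2): ALLOW
  req#16 t=14s (window 2): DENY
  req#17 t=14s (window 2): DENY
  req#18 t=17s (window 3): ALLOW
  req#19 t=18s (window 3): ALLOW

Allowed counts by window: 4 4 4 2

Answer: 4 4 4 2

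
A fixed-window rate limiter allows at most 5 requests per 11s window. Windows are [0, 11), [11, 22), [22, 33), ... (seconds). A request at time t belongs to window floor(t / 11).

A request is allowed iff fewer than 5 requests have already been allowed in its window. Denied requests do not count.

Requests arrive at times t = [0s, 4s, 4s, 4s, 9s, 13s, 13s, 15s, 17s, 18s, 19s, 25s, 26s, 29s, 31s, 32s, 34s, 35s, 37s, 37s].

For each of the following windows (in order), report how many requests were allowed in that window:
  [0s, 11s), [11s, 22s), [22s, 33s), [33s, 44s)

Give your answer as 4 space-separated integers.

Processing requests:
  req#1 t=0s (window 0): ALLOW
  req#2 t=4s (window 0): ALLOW
  req#3 t=4s (window 0): ALLOW
  req#4 t=4s (window 0): ALLOW
  req#5 t=9s (window 0): ALLOW
  req#6 t=13s (window 1): ALLOW
  req#7 t=13s (window 1): ALLOW
  req#8 t=15s (window 1): ALLOW
  req#9 t=17s (window 1): ALLOW
  req#10 t=18s (window 1): ALLOW
  req#11 t=19s (window 1): DENY
  req#12 t=25s (window 2): ALLOW
  req#13 t=26s (window 2): ALLOW
  req#14 t=29s (window 2): ALLOW
  req#15 t=31s (window 2): ALLOW
  req#16 t=32s (window 2): ALLOW
  req#17 t=34s (window 3): ALLOW
  req#18 t=35s (window 3): ALLOW
  req#19 t=37s (window 3): ALLOW
  req#20 t=37s (window 3): ALLOW

Allowed counts by window: 5 5 5 4

Answer: 5 5 5 4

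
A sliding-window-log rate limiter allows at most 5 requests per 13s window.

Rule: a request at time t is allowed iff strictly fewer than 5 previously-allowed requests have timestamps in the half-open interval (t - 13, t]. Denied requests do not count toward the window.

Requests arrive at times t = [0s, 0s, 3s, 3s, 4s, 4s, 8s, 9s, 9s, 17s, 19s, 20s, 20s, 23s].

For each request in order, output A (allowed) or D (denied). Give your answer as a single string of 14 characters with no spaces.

Tracking allowed requests in the window:
  req#1 t=0s: ALLOW
  req#2 t=0s: ALLOW
  req#3 t=3s: ALLOW
  req#4 t=3s: ALLOW
  req#5 t=4s: ALLOW
  req#6 t=4s: DENY
  req#7 t=8s: DENY
  req#8 t=9s: DENY
  req#9 t=9s: DENY
  req#10 t=17s: ALLOW
  req#11 t=19s: ALLOW
  req#12 t=20s: ALLOW
  req#13 t=20s: ALLOW
  req#14 t=23s: ALLOW

Answer: AAAAADDDDAAAAA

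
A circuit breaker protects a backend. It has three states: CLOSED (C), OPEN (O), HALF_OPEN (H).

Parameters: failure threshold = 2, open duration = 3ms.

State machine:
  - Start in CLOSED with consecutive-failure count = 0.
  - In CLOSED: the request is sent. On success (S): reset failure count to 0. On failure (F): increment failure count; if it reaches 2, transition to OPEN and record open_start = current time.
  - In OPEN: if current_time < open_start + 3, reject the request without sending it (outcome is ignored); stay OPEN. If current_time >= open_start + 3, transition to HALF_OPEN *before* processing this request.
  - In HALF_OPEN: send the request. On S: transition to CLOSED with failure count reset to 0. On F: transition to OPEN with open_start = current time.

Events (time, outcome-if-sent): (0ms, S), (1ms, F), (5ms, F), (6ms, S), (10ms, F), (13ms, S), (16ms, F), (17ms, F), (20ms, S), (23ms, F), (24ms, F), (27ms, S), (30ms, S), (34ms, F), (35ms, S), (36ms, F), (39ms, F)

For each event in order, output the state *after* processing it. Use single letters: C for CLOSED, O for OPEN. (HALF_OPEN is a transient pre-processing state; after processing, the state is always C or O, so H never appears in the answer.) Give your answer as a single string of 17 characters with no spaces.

Answer: CCOOOCCOCCOCCCCCO

Derivation:
State after each event:
  event#1 t=0ms outcome=S: state=CLOSED
  event#2 t=1ms outcome=F: state=CLOSED
  event#3 t=5ms outcome=F: state=OPEN
  event#4 t=6ms outcome=S: state=OPEN
  event#5 t=10ms outcome=F: state=OPEN
  event#6 t=13ms outcome=S: state=CLOSED
  event#7 t=16ms outcome=F: state=CLOSED
  event#8 t=17ms outcome=F: state=OPEN
  event#9 t=20ms outcome=S: state=CLOSED
  event#10 t=23ms outcome=F: state=CLOSED
  event#11 t=24ms outcome=F: state=OPEN
  event#12 t=27ms outcome=S: state=CLOSED
  event#13 t=30ms outcome=S: state=CLOSED
  event#14 t=34ms outcome=F: state=CLOSED
  event#15 t=35ms outcome=S: state=CLOSED
  event#16 t=36ms outcome=F: state=CLOSED
  event#17 t=39ms outcome=F: state=OPEN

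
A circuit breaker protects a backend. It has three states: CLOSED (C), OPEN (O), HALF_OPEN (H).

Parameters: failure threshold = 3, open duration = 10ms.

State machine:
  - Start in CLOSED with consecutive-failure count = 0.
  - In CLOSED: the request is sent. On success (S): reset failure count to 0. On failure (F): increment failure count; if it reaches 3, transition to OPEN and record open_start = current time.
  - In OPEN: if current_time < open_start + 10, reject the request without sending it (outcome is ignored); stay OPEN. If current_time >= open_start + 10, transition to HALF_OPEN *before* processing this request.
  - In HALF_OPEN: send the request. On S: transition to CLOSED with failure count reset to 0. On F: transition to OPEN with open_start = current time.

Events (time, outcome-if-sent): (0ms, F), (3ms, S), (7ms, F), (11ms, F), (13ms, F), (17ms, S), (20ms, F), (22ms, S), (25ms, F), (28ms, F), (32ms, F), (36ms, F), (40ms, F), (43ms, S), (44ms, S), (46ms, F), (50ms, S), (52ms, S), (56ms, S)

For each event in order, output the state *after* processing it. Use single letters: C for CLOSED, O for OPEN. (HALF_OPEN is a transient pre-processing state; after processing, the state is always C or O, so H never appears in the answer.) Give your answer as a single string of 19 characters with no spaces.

Answer: CCCCOOOOOOOOOOOOOOC

Derivation:
State after each event:
  event#1 t=0ms outcome=F: state=CLOSED
  event#2 t=3ms outcome=S: state=CLOSED
  event#3 t=7ms outcome=F: state=CLOSED
  event#4 t=11ms outcome=F: state=CLOSED
  event#5 t=13ms outcome=F: state=OPEN
  event#6 t=17ms outcome=S: state=OPEN
  event#7 t=20ms outcome=F: state=OPEN
  event#8 t=22ms outcome=S: state=OPEN
  event#9 t=25ms outcome=F: state=OPEN
  event#10 t=28ms outcome=F: state=OPEN
  event#11 t=32ms outcome=F: state=OPEN
  event#12 t=36ms outcome=F: state=OPEN
  event#13 t=40ms outcome=F: state=OPEN
  event#14 t=43ms outcome=S: state=OPEN
  event#15 t=44ms outcome=S: state=OPEN
  event#16 t=46ms outcome=F: state=OPEN
  event#17 t=50ms outcome=S: state=OPEN
  event#18 t=52ms outcome=S: state=OPEN
  event#19 t=56ms outcome=S: state=CLOSED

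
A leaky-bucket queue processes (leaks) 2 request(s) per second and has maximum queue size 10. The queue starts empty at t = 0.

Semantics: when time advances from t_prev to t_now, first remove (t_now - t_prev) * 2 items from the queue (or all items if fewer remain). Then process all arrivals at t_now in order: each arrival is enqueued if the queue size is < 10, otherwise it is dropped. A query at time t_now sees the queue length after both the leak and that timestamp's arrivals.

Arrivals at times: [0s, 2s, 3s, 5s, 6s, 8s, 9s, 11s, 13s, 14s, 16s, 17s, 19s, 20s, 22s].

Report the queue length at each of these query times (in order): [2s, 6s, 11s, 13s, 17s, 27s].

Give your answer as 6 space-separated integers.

Answer: 1 1 1 1 1 0

Derivation:
Queue lengths at query times:
  query t=2s: backlog = 1
  query t=6s: backlog = 1
  query t=11s: backlog = 1
  query t=13s: backlog = 1
  query t=17s: backlog = 1
  query t=27s: backlog = 0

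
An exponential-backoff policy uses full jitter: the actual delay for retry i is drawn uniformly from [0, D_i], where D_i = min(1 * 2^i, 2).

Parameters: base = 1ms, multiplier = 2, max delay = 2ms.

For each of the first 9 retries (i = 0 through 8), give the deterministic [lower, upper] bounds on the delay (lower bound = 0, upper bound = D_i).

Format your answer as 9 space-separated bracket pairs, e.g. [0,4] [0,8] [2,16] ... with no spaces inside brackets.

Computing bounds per retry:
  i=0: D_i=min(1*2^0,2)=1, bounds=[0,1]
  i=1: D_i=min(1*2^1,2)=2, bounds=[0,2]
  i=2: D_i=min(1*2^2,2)=2, bounds=[0,2]
  i=3: D_i=min(1*2^3,2)=2, bounds=[0,2]
  i=4: D_i=min(1*2^4,2)=2, bounds=[0,2]
  i=5: D_i=min(1*2^5,2)=2, bounds=[0,2]
  i=6: D_i=min(1*2^6,2)=2, bounds=[0,2]
  i=7: D_i=min(1*2^7,2)=2, bounds=[0,2]
  i=8: D_i=min(1*2^8,2)=2, bounds=[0,2]

Answer: [0,1] [0,2] [0,2] [0,2] [0,2] [0,2] [0,2] [0,2] [0,2]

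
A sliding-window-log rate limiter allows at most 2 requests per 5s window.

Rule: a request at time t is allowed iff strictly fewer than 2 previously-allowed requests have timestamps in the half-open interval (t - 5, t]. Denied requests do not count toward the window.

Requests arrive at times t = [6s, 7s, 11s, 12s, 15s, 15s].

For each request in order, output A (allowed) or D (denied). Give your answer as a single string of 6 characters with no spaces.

Answer: AAAADD

Derivation:
Tracking allowed requests in the window:
  req#1 t=6s: ALLOW
  req#2 t=7s: ALLOW
  req#3 t=11s: ALLOW
  req#4 t=12s: ALLOW
  req#5 t=15s: DENY
  req#6 t=15s: DENY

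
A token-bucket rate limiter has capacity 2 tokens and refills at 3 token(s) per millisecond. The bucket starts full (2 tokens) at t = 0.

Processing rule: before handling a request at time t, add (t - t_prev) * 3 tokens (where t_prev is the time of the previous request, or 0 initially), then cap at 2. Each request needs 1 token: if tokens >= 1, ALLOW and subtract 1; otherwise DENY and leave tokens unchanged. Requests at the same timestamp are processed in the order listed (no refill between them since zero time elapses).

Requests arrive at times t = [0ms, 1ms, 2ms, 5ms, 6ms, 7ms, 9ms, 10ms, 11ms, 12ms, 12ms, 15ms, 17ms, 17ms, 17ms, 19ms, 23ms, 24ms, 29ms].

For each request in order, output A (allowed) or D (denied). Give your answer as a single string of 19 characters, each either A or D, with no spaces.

Answer: AAAAAAAAAAAAAADAAAA

Derivation:
Simulating step by step:
  req#1 t=0ms: ALLOW
  req#2 t=1ms: ALLOW
  req#3 t=2ms: ALLOW
  req#4 t=5ms: ALLOW
  req#5 t=6ms: ALLOW
  req#6 t=7ms: ALLOW
  req#7 t=9ms: ALLOW
  req#8 t=10ms: ALLOW
  req#9 t=11ms: ALLOW
  req#10 t=12ms: ALLOW
  req#11 t=12ms: ALLOW
  req#12 t=15ms: ALLOW
  req#13 t=17ms: ALLOW
  req#14 t=17ms: ALLOW
  req#15 t=17ms: DENY
  req#16 t=19ms: ALLOW
  req#17 t=23ms: ALLOW
  req#18 t=24ms: ALLOW
  req#19 t=29ms: ALLOW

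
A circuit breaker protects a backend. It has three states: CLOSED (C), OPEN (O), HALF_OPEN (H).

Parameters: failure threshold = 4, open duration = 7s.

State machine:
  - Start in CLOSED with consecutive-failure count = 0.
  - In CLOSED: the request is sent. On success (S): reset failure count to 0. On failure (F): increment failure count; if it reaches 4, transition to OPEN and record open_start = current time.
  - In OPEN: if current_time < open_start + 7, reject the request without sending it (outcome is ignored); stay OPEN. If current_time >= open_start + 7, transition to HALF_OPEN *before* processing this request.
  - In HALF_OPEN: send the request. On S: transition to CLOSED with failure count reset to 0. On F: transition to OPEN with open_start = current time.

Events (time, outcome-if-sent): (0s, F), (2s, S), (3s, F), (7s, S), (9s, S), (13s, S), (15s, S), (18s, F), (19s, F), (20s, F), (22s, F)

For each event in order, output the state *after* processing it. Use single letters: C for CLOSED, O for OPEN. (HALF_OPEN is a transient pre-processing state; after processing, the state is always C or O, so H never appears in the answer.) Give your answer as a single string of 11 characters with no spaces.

State after each event:
  event#1 t=0s outcome=F: state=CLOSED
  event#2 t=2s outcome=S: state=CLOSED
  event#3 t=3s outcome=F: state=CLOSED
  event#4 t=7s outcome=S: state=CLOSED
  event#5 t=9s outcome=S: state=CLOSED
  event#6 t=13s outcome=S: state=CLOSED
  event#7 t=15s outcome=S: state=CLOSED
  event#8 t=18s outcome=F: state=CLOSED
  event#9 t=19s outcome=F: state=CLOSED
  event#10 t=20s outcome=F: state=CLOSED
  event#11 t=22s outcome=F: state=OPEN

Answer: CCCCCCCCCCO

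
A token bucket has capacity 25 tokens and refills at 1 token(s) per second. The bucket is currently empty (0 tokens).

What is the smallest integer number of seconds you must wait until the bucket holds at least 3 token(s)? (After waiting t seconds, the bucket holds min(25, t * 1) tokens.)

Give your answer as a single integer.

Need t * 1 >= 3, so t >= 3/1.
Smallest integer t = ceil(3/1) = 3.

Answer: 3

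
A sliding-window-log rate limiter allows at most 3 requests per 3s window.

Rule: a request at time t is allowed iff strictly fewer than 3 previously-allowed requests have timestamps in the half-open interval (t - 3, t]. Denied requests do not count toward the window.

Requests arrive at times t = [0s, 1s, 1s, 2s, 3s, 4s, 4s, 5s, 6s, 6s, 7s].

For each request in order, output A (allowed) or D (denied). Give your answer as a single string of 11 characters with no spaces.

Tracking allowed requests in the window:
  req#1 t=0s: ALLOW
  req#2 t=1s: ALLOW
  req#3 t=1s: ALLOW
  req#4 t=2s: DENY
  req#5 t=3s: ALLOW
  req#6 t=4s: ALLOW
  req#7 t=4s: ALLOW
  req#8 t=5s: DENY
  req#9 t=6s: ALLOW
  req#10 t=6s: DENY
  req#11 t=7s: ALLOW

Answer: AAADAAADADA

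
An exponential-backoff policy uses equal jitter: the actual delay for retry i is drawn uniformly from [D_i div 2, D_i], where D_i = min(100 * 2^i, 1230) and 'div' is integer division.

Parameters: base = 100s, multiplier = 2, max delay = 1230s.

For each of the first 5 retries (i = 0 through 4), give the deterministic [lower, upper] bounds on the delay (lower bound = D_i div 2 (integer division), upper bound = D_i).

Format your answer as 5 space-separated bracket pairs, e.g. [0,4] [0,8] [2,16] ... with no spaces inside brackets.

Computing bounds per retry:
  i=0: D_i=min(100*2^0,1230)=100, bounds=[50,100]
  i=1: D_i=min(100*2^1,1230)=200, bounds=[100,200]
  i=2: D_i=min(100*2^2,1230)=400, bounds=[200,400]
  i=3: D_i=min(100*2^3,1230)=800, bounds=[400,800]
  i=4: D_i=min(100*2^4,1230)=1230, bounds=[615,1230]

Answer: [50,100] [100,200] [200,400] [400,800] [615,1230]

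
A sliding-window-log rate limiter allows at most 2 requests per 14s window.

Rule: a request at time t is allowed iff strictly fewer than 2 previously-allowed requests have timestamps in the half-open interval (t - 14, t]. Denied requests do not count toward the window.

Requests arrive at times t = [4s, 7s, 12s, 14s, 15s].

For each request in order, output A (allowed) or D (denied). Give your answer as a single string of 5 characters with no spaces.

Answer: AADDD

Derivation:
Tracking allowed requests in the window:
  req#1 t=4s: ALLOW
  req#2 t=7s: ALLOW
  req#3 t=12s: DENY
  req#4 t=14s: DENY
  req#5 t=15s: DENY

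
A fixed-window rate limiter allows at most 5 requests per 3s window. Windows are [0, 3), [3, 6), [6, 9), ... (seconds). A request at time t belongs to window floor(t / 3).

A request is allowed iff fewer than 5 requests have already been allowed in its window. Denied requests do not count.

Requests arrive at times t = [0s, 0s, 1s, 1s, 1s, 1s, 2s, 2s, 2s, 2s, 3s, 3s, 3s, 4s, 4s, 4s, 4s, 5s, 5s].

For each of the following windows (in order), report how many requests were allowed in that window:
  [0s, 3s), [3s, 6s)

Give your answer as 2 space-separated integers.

Answer: 5 5

Derivation:
Processing requests:
  req#1 t=0s (window 0): ALLOW
  req#2 t=0s (window 0): ALLOW
  req#3 t=1s (window 0): ALLOW
  req#4 t=1s (window 0): ALLOW
  req#5 t=1s (window 0): ALLOW
  req#6 t=1s (window 0): DENY
  req#7 t=2s (window 0): DENY
  req#8 t=2s (window 0): DENY
  req#9 t=2s (window 0): DENY
  req#10 t=2s (window 0): DENY
  req#11 t=3s (window 1): ALLOW
  req#12 t=3s (window 1): ALLOW
  req#13 t=3s (window 1): ALLOW
  req#14 t=4s (window 1): ALLOW
  req#15 t=4s (window 1): ALLOW
  req#16 t=4s (window 1): DENY
  req#17 t=4s (window 1): DENY
  req#18 t=5s (window 1): DENY
  req#19 t=5s (window 1): DENY

Allowed counts by window: 5 5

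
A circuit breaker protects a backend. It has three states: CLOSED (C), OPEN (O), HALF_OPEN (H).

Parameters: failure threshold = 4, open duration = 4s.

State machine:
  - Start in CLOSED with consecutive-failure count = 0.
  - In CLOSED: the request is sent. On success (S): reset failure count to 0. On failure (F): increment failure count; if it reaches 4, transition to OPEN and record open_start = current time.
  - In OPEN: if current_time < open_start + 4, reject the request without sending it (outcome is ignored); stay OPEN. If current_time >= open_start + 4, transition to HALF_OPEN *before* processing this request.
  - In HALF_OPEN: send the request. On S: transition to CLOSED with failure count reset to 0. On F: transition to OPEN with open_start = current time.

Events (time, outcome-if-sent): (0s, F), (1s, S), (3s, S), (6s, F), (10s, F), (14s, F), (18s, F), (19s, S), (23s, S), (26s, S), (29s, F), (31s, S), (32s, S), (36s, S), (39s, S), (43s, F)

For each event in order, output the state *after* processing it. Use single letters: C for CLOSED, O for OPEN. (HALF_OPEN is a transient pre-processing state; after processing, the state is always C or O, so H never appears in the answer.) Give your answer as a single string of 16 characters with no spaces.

State after each event:
  event#1 t=0s outcome=F: state=CLOSED
  event#2 t=1s outcome=S: state=CLOSED
  event#3 t=3s outcome=S: state=CLOSED
  event#4 t=6s outcome=F: state=CLOSED
  event#5 t=10s outcome=F: state=CLOSED
  event#6 t=14s outcome=F: state=CLOSED
  event#7 t=18s outcome=F: state=OPEN
  event#8 t=19s outcome=S: state=OPEN
  event#9 t=23s outcome=S: state=CLOSED
  event#10 t=26s outcome=S: state=CLOSED
  event#11 t=29s outcome=F: state=CLOSED
  event#12 t=31s outcome=S: state=CLOSED
  event#13 t=32s outcome=S: state=CLOSED
  event#14 t=36s outcome=S: state=CLOSED
  event#15 t=39s outcome=S: state=CLOSED
  event#16 t=43s outcome=F: state=CLOSED

Answer: CCCCCCOOCCCCCCCC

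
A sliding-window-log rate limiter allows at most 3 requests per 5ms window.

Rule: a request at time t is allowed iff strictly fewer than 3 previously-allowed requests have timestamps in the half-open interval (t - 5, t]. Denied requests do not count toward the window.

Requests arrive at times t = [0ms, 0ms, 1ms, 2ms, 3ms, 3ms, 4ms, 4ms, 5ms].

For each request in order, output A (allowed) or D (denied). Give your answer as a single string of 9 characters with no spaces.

Tracking allowed requests in the window:
  req#1 t=0ms: ALLOW
  req#2 t=0ms: ALLOW
  req#3 t=1ms: ALLOW
  req#4 t=2ms: DENY
  req#5 t=3ms: DENY
  req#6 t=3ms: DENY
  req#7 t=4ms: DENY
  req#8 t=4ms: DENY
  req#9 t=5ms: ALLOW

Answer: AAADDDDDA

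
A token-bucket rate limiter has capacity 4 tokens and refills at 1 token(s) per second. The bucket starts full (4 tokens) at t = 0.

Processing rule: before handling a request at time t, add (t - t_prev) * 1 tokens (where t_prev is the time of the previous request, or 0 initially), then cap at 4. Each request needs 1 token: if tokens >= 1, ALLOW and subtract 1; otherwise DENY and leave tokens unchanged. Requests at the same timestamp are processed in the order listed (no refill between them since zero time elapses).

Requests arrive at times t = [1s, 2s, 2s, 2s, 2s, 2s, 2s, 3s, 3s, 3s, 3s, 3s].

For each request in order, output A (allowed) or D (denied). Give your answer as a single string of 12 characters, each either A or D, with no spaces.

Answer: AAAAADDADDDD

Derivation:
Simulating step by step:
  req#1 t=1s: ALLOW
  req#2 t=2s: ALLOW
  req#3 t=2s: ALLOW
  req#4 t=2s: ALLOW
  req#5 t=2s: ALLOW
  req#6 t=2s: DENY
  req#7 t=2s: DENY
  req#8 t=3s: ALLOW
  req#9 t=3s: DENY
  req#10 t=3s: DENY
  req#11 t=3s: DENY
  req#12 t=3s: DENY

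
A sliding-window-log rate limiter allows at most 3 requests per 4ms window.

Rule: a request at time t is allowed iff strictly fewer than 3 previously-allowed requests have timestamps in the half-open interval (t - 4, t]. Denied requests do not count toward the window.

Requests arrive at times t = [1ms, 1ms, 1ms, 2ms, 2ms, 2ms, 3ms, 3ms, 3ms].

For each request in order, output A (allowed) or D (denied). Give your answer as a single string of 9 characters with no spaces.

Tracking allowed requests in the window:
  req#1 t=1ms: ALLOW
  req#2 t=1ms: ALLOW
  req#3 t=1ms: ALLOW
  req#4 t=2ms: DENY
  req#5 t=2ms: DENY
  req#6 t=2ms: DENY
  req#7 t=3ms: DENY
  req#8 t=3ms: DENY
  req#9 t=3ms: DENY

Answer: AAADDDDDD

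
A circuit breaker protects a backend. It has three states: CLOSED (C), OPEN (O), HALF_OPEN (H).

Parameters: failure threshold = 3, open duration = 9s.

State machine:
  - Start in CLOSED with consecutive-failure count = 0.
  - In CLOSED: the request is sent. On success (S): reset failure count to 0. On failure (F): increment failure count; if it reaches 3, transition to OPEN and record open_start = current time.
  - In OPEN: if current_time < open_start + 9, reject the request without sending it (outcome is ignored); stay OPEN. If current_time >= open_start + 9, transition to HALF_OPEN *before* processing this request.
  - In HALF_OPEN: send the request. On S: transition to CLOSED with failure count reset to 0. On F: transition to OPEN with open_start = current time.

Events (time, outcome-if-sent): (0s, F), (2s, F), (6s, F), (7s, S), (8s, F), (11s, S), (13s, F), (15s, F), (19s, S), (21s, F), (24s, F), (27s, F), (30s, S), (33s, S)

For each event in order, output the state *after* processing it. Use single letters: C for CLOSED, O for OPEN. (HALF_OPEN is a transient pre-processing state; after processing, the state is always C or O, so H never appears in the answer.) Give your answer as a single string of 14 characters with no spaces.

State after each event:
  event#1 t=0s outcome=F: state=CLOSED
  event#2 t=2s outcome=F: state=CLOSED
  event#3 t=6s outcome=F: state=OPEN
  event#4 t=7s outcome=S: state=OPEN
  event#5 t=8s outcome=F: state=OPEN
  event#6 t=11s outcome=S: state=OPEN
  event#7 t=13s outcome=F: state=OPEN
  event#8 t=15s outcome=F: state=OPEN
  event#9 t=19s outcome=S: state=OPEN
  event#10 t=21s outcome=F: state=OPEN
  event#11 t=24s outcome=F: state=OPEN
  event#12 t=27s outcome=F: state=OPEN
  event#13 t=30s outcome=S: state=OPEN
  event#14 t=33s outcome=S: state=CLOSED

Answer: CCOOOOOOOOOOOC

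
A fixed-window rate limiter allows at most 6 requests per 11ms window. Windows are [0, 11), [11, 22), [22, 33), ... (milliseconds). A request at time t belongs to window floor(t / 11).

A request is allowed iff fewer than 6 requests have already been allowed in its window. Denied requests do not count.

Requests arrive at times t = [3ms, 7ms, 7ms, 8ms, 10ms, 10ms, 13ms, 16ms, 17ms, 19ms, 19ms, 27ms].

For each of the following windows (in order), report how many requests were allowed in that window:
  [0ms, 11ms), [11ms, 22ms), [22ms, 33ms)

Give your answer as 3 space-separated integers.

Answer: 6 5 1

Derivation:
Processing requests:
  req#1 t=3ms (window 0): ALLOW
  req#2 t=7ms (window 0): ALLOW
  req#3 t=7ms (window 0): ALLOW
  req#4 t=8ms (window 0): ALLOW
  req#5 t=10ms (window 0): ALLOW
  req#6 t=10ms (window 0): ALLOW
  req#7 t=13ms (window 1): ALLOW
  req#8 t=16ms (window 1): ALLOW
  req#9 t=17ms (window 1): ALLOW
  req#10 t=19ms (window 1): ALLOW
  req#11 t=19ms (window 1): ALLOW
  req#12 t=27ms (window 2): ALLOW

Allowed counts by window: 6 5 1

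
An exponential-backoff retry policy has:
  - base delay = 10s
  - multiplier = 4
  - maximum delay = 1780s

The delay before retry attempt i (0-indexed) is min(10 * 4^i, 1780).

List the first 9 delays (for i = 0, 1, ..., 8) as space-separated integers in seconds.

Answer: 10 40 160 640 1780 1780 1780 1780 1780

Derivation:
Computing each delay:
  i=0: min(10*4^0, 1780) = 10
  i=1: min(10*4^1, 1780) = 40
  i=2: min(10*4^2, 1780) = 160
  i=3: min(10*4^3, 1780) = 640
  i=4: min(10*4^4, 1780) = 1780
  i=5: min(10*4^5, 1780) = 1780
  i=6: min(10*4^6, 1780) = 1780
  i=7: min(10*4^7, 1780) = 1780
  i=8: min(10*4^8, 1780) = 1780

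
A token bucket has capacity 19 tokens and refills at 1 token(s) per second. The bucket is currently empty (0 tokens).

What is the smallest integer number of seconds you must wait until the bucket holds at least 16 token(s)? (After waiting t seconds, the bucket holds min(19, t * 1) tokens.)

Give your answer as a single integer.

Need t * 1 >= 16, so t >= 16/1.
Smallest integer t = ceil(16/1) = 16.

Answer: 16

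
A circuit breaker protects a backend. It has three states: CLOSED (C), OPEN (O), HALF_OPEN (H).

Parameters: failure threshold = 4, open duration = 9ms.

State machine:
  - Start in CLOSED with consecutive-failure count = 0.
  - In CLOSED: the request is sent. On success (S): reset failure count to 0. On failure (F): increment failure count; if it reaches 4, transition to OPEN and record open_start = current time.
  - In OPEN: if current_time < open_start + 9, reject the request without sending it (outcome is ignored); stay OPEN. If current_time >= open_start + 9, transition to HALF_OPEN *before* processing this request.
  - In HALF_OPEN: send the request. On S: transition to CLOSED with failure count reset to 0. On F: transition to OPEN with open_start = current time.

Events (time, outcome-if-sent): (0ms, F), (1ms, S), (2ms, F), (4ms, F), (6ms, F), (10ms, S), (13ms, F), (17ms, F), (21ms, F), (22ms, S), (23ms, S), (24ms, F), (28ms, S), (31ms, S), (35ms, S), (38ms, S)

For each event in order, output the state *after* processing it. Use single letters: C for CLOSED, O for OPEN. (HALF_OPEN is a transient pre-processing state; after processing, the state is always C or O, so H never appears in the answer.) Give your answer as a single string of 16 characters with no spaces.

Answer: CCCCCCCCCCCCCCCC

Derivation:
State after each event:
  event#1 t=0ms outcome=F: state=CLOSED
  event#2 t=1ms outcome=S: state=CLOSED
  event#3 t=2ms outcome=F: state=CLOSED
  event#4 t=4ms outcome=F: state=CLOSED
  event#5 t=6ms outcome=F: state=CLOSED
  event#6 t=10ms outcome=S: state=CLOSED
  event#7 t=13ms outcome=F: state=CLOSED
  event#8 t=17ms outcome=F: state=CLOSED
  event#9 t=21ms outcome=F: state=CLOSED
  event#10 t=22ms outcome=S: state=CLOSED
  event#11 t=23ms outcome=S: state=CLOSED
  event#12 t=24ms outcome=F: state=CLOSED
  event#13 t=28ms outcome=S: state=CLOSED
  event#14 t=31ms outcome=S: state=CLOSED
  event#15 t=35ms outcome=S: state=CLOSED
  event#16 t=38ms outcome=S: state=CLOSED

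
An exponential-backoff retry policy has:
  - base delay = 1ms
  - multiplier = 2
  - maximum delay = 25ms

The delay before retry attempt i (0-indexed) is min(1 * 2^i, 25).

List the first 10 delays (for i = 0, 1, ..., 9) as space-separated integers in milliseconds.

Answer: 1 2 4 8 16 25 25 25 25 25

Derivation:
Computing each delay:
  i=0: min(1*2^0, 25) = 1
  i=1: min(1*2^1, 25) = 2
  i=2: min(1*2^2, 25) = 4
  i=3: min(1*2^3, 25) = 8
  i=4: min(1*2^4, 25) = 16
  i=5: min(1*2^5, 25) = 25
  i=6: min(1*2^6, 25) = 25
  i=7: min(1*2^7, 25) = 25
  i=8: min(1*2^8, 25) = 25
  i=9: min(1*2^9, 25) = 25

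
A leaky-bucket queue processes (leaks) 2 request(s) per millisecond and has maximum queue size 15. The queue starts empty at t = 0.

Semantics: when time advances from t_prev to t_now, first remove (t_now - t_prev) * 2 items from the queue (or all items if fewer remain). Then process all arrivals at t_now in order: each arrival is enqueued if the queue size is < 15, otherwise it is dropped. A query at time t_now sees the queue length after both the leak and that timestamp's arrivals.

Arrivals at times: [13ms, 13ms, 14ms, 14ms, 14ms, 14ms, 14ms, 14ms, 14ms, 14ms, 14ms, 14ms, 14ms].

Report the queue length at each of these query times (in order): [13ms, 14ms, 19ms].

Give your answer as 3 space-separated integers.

Answer: 2 11 1

Derivation:
Queue lengths at query times:
  query t=13ms: backlog = 2
  query t=14ms: backlog = 11
  query t=19ms: backlog = 1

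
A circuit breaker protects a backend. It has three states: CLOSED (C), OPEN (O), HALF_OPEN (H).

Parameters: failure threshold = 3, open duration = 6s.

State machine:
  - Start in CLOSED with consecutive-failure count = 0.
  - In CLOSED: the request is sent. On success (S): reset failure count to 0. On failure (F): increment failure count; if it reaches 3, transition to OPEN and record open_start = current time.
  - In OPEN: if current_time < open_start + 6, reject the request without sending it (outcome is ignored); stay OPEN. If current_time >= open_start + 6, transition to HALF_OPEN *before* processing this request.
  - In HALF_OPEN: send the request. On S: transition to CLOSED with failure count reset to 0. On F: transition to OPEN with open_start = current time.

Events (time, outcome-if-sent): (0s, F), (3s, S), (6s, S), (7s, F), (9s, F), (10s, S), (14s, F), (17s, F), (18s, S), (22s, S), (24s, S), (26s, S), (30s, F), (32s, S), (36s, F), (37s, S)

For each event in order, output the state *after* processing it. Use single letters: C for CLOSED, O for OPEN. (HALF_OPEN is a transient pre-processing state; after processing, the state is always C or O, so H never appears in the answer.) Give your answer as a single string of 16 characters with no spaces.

State after each event:
  event#1 t=0s outcome=F: state=CLOSED
  event#2 t=3s outcome=S: state=CLOSED
  event#3 t=6s outcome=S: state=CLOSED
  event#4 t=7s outcome=F: state=CLOSED
  event#5 t=9s outcome=F: state=CLOSED
  event#6 t=10s outcome=S: state=CLOSED
  event#7 t=14s outcome=F: state=CLOSED
  event#8 t=17s outcome=F: state=CLOSED
  event#9 t=18s outcome=S: state=CLOSED
  event#10 t=22s outcome=S: state=CLOSED
  event#11 t=24s outcome=S: state=CLOSED
  event#12 t=26s outcome=S: state=CLOSED
  event#13 t=30s outcome=F: state=CLOSED
  event#14 t=32s outcome=S: state=CLOSED
  event#15 t=36s outcome=F: state=CLOSED
  event#16 t=37s outcome=S: state=CLOSED

Answer: CCCCCCCCCCCCCCCC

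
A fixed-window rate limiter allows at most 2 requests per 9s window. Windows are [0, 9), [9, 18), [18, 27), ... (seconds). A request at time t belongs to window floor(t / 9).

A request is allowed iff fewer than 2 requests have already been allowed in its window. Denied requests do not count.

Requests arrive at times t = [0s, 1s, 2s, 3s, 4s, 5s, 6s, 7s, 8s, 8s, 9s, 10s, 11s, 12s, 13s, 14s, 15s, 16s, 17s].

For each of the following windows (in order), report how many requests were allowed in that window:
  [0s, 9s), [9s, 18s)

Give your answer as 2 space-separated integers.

Answer: 2 2

Derivation:
Processing requests:
  req#1 t=0s (window 0): ALLOW
  req#2 t=1s (window 0): ALLOW
  req#3 t=2s (window 0): DENY
  req#4 t=3s (window 0): DENY
  req#5 t=4s (window 0): DENY
  req#6 t=5s (window 0): DENY
  req#7 t=6s (window 0): DENY
  req#8 t=7s (window 0): DENY
  req#9 t=8s (window 0): DENY
  req#10 t=8s (window 0): DENY
  req#11 t=9s (window 1): ALLOW
  req#12 t=10s (window 1): ALLOW
  req#13 t=11s (window 1): DENY
  req#14 t=12s (window 1): DENY
  req#15 t=13s (window 1): DENY
  req#16 t=14s (window 1): DENY
  req#17 t=15s (window 1): DENY
  req#18 t=16s (window 1): DENY
  req#19 t=17s (window 1): DENY

Allowed counts by window: 2 2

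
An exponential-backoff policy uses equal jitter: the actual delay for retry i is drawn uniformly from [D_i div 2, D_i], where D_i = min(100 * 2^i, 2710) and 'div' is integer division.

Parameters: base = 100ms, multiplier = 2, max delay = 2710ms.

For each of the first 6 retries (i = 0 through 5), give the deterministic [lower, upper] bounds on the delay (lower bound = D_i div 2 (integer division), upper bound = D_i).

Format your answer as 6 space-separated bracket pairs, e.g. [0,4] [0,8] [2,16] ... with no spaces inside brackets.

Answer: [50,100] [100,200] [200,400] [400,800] [800,1600] [1355,2710]

Derivation:
Computing bounds per retry:
  i=0: D_i=min(100*2^0,2710)=100, bounds=[50,100]
  i=1: D_i=min(100*2^1,2710)=200, bounds=[100,200]
  i=2: D_i=min(100*2^2,2710)=400, bounds=[200,400]
  i=3: D_i=min(100*2^3,2710)=800, bounds=[400,800]
  i=4: D_i=min(100*2^4,2710)=1600, bounds=[800,1600]
  i=5: D_i=min(100*2^5,2710)=2710, bounds=[1355,2710]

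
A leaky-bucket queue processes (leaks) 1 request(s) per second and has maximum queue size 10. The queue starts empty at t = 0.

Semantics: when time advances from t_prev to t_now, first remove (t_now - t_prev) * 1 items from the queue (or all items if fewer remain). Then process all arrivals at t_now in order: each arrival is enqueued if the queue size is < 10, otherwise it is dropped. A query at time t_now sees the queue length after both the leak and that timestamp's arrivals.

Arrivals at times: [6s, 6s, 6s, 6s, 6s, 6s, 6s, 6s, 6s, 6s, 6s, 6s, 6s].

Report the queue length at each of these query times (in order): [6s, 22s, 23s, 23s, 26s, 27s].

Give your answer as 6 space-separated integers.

Queue lengths at query times:
  query t=6s: backlog = 10
  query t=22s: backlog = 0
  query t=23s: backlog = 0
  query t=23s: backlog = 0
  query t=26s: backlog = 0
  query t=27s: backlog = 0

Answer: 10 0 0 0 0 0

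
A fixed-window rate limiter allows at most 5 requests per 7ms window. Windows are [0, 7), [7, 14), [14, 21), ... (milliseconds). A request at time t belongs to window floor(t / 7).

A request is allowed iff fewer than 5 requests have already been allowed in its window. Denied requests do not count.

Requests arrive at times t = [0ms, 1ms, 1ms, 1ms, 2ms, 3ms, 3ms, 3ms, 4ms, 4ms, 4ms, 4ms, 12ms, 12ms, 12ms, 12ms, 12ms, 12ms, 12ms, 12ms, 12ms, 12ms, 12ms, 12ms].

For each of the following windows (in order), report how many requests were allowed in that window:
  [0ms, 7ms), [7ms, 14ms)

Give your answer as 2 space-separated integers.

Processing requests:
  req#1 t=0ms (window 0): ALLOW
  req#2 t=1ms (window 0): ALLOW
  req#3 t=1ms (window 0): ALLOW
  req#4 t=1ms (window 0): ALLOW
  req#5 t=2ms (window 0): ALLOW
  req#6 t=3ms (window 0): DENY
  req#7 t=3ms (window 0): DENY
  req#8 t=3ms (window 0): DENY
  req#9 t=4ms (window 0): DENY
  req#10 t=4ms (window 0): DENY
  req#11 t=4ms (window 0): DENY
  req#12 t=4ms (window 0): DENY
  req#13 t=12ms (window 1): ALLOW
  req#14 t=12ms (window 1): ALLOW
  req#15 t=12ms (window 1): ALLOW
  req#16 t=12ms (window 1): ALLOW
  req#17 t=12ms (window 1): ALLOW
  req#18 t=12ms (window 1): DENY
  req#19 t=12ms (window 1): DENY
  req#20 t=12ms (window 1): DENY
  req#21 t=12ms (window 1): DENY
  req#22 t=12ms (window 1): DENY
  req#23 t=12ms (window 1): DENY
  req#24 t=12ms (window 1): DENY

Allowed counts by window: 5 5

Answer: 5 5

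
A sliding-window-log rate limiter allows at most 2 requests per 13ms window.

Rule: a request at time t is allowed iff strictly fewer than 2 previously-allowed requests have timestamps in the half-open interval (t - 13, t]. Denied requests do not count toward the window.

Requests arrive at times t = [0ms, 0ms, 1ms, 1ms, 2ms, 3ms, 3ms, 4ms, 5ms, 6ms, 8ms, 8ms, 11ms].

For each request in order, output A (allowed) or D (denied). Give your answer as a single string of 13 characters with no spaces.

Answer: AADDDDDDDDDDD

Derivation:
Tracking allowed requests in the window:
  req#1 t=0ms: ALLOW
  req#2 t=0ms: ALLOW
  req#3 t=1ms: DENY
  req#4 t=1ms: DENY
  req#5 t=2ms: DENY
  req#6 t=3ms: DENY
  req#7 t=3ms: DENY
  req#8 t=4ms: DENY
  req#9 t=5ms: DENY
  req#10 t=6ms: DENY
  req#11 t=8ms: DENY
  req#12 t=8ms: DENY
  req#13 t=11ms: DENY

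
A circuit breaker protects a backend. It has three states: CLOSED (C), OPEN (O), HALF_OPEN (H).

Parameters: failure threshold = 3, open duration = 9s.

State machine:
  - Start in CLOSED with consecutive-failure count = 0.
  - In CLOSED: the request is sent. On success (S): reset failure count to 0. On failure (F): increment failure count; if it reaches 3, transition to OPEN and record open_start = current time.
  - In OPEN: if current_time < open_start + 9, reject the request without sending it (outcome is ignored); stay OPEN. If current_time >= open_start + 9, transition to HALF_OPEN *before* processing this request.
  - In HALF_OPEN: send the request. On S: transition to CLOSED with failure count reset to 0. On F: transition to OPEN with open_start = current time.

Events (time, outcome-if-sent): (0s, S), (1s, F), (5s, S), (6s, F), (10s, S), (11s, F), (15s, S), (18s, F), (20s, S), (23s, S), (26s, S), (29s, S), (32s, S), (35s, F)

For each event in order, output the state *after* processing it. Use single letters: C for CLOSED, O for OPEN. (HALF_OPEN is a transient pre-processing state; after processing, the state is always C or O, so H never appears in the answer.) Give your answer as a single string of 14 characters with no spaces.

State after each event:
  event#1 t=0s outcome=S: state=CLOSED
  event#2 t=1s outcome=F: state=CLOSED
  event#3 t=5s outcome=S: state=CLOSED
  event#4 t=6s outcome=F: state=CLOSED
  event#5 t=10s outcome=S: state=CLOSED
  event#6 t=11s outcome=F: state=CLOSED
  event#7 t=15s outcome=S: state=CLOSED
  event#8 t=18s outcome=F: state=CLOSED
  event#9 t=20s outcome=S: state=CLOSED
  event#10 t=23s outcome=S: state=CLOSED
  event#11 t=26s outcome=S: state=CLOSED
  event#12 t=29s outcome=S: state=CLOSED
  event#13 t=32s outcome=S: state=CLOSED
  event#14 t=35s outcome=F: state=CLOSED

Answer: CCCCCCCCCCCCCC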